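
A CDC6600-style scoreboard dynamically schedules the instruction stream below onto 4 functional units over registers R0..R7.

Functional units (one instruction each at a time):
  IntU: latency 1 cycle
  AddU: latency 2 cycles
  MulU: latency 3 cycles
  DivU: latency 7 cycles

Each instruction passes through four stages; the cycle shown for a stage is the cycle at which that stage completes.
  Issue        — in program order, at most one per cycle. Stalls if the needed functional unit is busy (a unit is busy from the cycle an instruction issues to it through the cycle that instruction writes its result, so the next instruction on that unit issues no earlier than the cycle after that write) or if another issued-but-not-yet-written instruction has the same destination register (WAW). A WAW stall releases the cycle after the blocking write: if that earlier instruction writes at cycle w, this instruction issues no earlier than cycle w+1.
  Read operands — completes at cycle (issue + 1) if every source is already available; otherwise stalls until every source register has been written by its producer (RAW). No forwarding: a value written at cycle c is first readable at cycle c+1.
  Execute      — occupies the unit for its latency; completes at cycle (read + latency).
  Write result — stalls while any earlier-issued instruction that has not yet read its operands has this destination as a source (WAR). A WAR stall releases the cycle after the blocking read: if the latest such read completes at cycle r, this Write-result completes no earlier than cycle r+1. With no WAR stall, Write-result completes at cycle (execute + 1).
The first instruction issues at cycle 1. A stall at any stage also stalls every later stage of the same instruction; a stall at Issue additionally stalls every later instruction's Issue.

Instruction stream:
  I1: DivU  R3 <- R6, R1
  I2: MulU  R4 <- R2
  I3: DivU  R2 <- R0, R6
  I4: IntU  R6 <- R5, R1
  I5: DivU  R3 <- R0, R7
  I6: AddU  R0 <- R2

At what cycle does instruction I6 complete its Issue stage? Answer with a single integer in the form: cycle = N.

cycle = 22

c1: I1→DivU
c2: I1 RO · I2→MulU
c3: I2 RO
c6: I2 EX
c7: I2 WR R4
c9: I1 EX
c10: I1 WR R3
c11: I3→DivU
c12: I3 RO · I4→IntU
c13: I4 RO
c14: I4 EX
c15: I4 WR R6
c19: I3 EX
c20: I3 WR R2
c21: I5→DivU
c22: I5 RO · I6→AddU
c23: I6 RO
c25: I6 EX
c26: I6 WR R0
c29: I5 EX
c30: I5 WR R3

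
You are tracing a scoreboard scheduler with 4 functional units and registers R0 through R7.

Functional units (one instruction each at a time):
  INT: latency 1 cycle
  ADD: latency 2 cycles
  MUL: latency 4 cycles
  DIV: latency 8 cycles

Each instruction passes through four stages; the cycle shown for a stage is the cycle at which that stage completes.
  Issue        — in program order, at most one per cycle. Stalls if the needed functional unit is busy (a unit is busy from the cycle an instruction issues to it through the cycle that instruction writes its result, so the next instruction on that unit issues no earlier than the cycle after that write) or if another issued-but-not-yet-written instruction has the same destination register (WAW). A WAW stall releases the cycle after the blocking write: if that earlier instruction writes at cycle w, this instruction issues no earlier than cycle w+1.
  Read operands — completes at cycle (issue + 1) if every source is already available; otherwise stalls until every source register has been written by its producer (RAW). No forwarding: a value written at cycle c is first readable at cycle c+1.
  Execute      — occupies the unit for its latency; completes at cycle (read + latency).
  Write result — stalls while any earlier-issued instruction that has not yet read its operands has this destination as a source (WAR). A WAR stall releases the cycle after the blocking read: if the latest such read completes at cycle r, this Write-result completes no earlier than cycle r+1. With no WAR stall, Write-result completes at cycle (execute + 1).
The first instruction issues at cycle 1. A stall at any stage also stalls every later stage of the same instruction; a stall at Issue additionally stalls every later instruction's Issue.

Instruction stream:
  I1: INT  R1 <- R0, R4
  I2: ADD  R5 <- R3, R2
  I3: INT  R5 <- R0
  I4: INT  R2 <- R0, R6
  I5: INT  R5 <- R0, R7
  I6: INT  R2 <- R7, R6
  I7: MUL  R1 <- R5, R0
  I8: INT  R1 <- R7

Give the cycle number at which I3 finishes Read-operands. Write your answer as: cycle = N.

cycle = 8

c1: I1→INT
c2: I1 RO | I2→ADD
c3: I1 EX | I2 RO
c4: I1 WR R1
c5: I2 EX
c6: I2 WR R5
c7: I3→INT
c8: I3 RO
c9: I3 EX
c10: I3 WR R5
c11: I4→INT
c12: I4 RO
c13: I4 EX
c14: I4 WR R2
c15: I5→INT
c16: I5 RO
c17: I5 EX
c18: I5 WR R5
c19: I6→INT
c20: I6 RO | I7→MUL
c21: I6 EX | I7 RO
c22: I6 WR R2
c25: I7 EX
c26: I7 WR R1
c27: I8→INT
c28: I8 RO
c29: I8 EX
c30: I8 WR R1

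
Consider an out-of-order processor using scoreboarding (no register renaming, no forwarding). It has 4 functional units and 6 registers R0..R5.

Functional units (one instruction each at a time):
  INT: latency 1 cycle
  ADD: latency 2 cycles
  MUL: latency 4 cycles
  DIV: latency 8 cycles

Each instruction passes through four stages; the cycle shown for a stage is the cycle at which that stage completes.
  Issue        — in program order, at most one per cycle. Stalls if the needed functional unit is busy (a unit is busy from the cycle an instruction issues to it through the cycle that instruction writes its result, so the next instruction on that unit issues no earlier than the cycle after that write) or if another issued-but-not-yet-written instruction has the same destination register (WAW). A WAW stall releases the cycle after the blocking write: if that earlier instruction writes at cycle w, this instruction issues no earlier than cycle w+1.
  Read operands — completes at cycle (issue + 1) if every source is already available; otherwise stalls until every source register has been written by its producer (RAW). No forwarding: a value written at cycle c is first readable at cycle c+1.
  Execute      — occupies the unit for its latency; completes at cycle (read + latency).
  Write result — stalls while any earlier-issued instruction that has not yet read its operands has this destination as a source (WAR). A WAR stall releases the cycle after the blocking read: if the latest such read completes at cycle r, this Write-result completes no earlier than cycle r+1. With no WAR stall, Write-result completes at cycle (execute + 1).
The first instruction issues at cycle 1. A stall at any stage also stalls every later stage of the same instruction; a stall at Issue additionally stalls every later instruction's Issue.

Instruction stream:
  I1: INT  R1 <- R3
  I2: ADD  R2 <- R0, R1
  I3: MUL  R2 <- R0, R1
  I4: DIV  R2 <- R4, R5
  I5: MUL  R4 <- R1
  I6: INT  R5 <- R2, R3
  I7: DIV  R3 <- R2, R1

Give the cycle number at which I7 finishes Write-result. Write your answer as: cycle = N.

cycle = 37

t=1  issue I1 (INT)
t=2  I1 read-ops | issue I2 (ADD)
t=3  I1 finished on INT
t=4  I1→R1
t=5  I2 read-ops
t=7  I2 finished on ADD
t=8  I2→R2
t=9  issue I3 (MUL)
t=10  I3 read-ops
t=14  I3 finished on MUL
t=15  I3→R2
t=16  issue I4 (DIV)
t=17  I4 read-ops | issue I5 (MUL)
t=18  I5 read-ops | issue I6 (INT)
t=22  I5 finished on MUL
t=23  I5→R4
t=25  I4 finished on DIV
t=26  I4→R2
t=27  I6 read-ops | issue I7 (DIV)
t=28  I6 finished on INT | I7 read-ops
t=29  I6→R5
t=36  I7 finished on DIV
t=37  I7→R3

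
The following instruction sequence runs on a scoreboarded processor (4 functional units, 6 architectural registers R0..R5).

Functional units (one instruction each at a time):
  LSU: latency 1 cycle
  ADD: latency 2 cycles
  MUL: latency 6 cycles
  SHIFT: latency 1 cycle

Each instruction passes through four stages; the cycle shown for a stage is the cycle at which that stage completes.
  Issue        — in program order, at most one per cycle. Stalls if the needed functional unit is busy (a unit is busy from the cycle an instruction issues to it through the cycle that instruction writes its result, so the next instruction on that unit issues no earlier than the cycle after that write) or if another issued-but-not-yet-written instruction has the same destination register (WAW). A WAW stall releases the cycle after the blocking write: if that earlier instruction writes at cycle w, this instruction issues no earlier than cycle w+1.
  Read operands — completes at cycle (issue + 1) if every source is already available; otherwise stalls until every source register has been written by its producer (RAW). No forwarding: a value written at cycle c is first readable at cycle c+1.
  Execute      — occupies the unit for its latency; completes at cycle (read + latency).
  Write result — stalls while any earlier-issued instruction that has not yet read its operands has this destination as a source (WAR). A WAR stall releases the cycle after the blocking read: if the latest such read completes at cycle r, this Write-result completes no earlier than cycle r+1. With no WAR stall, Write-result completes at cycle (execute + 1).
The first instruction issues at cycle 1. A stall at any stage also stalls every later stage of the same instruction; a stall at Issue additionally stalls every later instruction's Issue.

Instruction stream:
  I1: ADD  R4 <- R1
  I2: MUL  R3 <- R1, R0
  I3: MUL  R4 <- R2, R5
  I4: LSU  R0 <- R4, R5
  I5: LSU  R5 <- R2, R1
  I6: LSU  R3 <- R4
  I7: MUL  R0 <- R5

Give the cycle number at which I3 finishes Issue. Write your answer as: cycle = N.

cycle = 11

cycle 1: I1→ADD
cycle 2: I1 RO | I2→MUL
cycle 3: I2 RO
cycle 4: I1 EX
cycle 5: I1 WR R4
cycle 9: I2 EX
cycle 10: I2 WR R3
cycle 11: I3→MUL
cycle 12: I3 RO | I4→LSU
cycle 18: I3 EX
cycle 19: I3 WR R4
cycle 20: I4 RO
cycle 21: I4 EX
cycle 22: I4 WR R0
cycle 23: I5→LSU
cycle 24: I5 RO
cycle 25: I5 EX
cycle 26: I5 WR R5
cycle 27: I6→LSU
cycle 28: I6 RO | I7→MUL
cycle 29: I6 EX | I7 RO
cycle 30: I6 WR R3
cycle 35: I7 EX
cycle 36: I7 WR R0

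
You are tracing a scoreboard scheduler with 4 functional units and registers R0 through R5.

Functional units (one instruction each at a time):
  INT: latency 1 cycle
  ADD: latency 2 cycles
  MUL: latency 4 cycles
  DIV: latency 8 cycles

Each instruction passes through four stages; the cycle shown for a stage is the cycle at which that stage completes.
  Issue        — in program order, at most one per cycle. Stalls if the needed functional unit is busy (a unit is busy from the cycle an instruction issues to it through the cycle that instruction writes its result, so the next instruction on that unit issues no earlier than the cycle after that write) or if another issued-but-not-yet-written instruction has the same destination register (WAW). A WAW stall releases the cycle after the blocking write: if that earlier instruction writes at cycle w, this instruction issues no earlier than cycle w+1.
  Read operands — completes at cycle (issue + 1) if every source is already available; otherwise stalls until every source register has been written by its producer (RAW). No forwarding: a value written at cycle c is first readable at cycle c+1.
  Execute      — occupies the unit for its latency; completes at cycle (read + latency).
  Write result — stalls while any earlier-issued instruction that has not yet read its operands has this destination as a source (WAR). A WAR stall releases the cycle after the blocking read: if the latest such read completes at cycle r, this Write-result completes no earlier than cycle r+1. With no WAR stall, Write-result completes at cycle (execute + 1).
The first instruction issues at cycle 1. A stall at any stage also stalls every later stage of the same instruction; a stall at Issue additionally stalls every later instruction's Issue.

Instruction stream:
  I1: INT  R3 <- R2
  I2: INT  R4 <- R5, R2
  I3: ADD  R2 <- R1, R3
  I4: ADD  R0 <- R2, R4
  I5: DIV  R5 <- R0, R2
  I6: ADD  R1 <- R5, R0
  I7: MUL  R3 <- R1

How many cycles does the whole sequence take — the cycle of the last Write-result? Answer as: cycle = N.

cycle = 35

I1: IS=1 RO=2 EX=3 WR=4
I2: IS=5 RO=6 EX=7 WR=8  [struct: INT busy until I1 writes@4]
I3: IS=6 RO=7 EX=9 WR=10
I4: IS=11 RO=12 EX=14 WR=15  [struct: ADD busy until I3 writes@10]
I5: IS=12 RO=16 EX=24 WR=25  [RAW R0: wait I4 write@15]
I6: IS=16 RO=26 EX=28 WR=29  [struct: ADD busy until I4 writes@15; RAW R5: wait I5 write@25]
I7: IS=17 RO=30 EX=34 WR=35  [RAW R1: wait I6 write@29]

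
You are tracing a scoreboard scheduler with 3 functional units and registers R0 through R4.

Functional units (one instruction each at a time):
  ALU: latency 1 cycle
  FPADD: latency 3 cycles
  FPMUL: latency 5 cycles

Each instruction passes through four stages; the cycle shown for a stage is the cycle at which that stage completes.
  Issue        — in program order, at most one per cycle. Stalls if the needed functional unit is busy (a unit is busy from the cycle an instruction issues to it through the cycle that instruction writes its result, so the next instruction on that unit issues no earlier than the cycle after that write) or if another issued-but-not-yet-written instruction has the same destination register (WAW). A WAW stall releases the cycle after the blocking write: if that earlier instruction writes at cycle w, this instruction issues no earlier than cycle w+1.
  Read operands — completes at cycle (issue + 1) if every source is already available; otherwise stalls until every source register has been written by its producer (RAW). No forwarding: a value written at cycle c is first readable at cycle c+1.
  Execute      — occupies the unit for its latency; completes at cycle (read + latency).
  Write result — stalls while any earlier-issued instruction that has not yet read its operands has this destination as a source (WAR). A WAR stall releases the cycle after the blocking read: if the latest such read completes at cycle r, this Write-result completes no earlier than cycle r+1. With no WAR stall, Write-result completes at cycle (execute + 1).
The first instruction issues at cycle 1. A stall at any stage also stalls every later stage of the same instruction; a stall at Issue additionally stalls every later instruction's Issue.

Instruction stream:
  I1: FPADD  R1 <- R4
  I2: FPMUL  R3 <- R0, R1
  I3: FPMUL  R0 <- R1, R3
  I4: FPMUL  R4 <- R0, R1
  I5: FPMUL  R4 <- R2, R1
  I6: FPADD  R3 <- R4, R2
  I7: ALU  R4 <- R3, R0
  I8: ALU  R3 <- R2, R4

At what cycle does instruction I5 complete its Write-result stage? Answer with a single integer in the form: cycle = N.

c1: I1 dispatched to FPADD
c2: I1 operands ready, I2 dispatched to FPMUL
c5: I1 complete
c6: R1←I1
c7: I2 operands ready
c12: I2 complete
c13: R3←I2
c14: I3 dispatched to FPMUL
c15: I3 operands ready
c20: I3 complete
c21: R0←I3
c22: I4 dispatched to FPMUL
c23: I4 operands ready
c28: I4 complete
c29: R4←I4
c30: I5 dispatched to FPMUL
c31: I5 operands ready, I6 dispatched to FPADD
c36: I5 complete
c37: R4←I5
c38: I6 operands ready, I7 dispatched to ALU
c41: I6 complete
c42: R3←I6
c43: I7 operands ready
c44: I7 complete
c45: R4←I7
c46: I8 dispatched to ALU
c47: I8 operands ready
c48: I8 complete
c49: R3←I8

cycle = 37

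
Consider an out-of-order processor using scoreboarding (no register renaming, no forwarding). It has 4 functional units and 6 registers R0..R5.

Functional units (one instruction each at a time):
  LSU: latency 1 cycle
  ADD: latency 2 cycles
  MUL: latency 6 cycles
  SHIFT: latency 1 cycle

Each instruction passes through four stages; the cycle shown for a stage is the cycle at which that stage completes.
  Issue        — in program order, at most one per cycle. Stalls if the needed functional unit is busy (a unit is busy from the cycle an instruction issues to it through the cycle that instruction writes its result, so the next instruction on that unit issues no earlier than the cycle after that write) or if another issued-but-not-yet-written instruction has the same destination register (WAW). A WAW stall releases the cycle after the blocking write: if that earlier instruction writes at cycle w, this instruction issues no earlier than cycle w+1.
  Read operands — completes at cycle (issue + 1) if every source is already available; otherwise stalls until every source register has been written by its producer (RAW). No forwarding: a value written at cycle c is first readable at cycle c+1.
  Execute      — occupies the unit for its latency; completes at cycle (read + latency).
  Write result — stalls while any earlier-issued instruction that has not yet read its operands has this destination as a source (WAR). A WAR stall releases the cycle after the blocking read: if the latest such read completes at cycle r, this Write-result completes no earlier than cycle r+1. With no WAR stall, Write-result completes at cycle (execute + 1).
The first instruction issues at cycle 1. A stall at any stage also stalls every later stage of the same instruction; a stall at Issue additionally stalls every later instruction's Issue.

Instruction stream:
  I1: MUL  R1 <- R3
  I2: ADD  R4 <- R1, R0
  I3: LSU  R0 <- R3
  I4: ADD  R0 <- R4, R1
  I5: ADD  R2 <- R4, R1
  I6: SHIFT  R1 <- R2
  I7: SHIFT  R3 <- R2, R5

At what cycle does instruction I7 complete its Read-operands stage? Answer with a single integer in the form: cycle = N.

1) issue 1, read 2, done 8, write 9
2) issue 2, read 10, done 12, write 13  <RAW R1: wait I1 write@9>
3) issue 3, read 4, done 5, write 11  <WAR R0: wait I2 read@10>
4) issue 14, read 15, done 17, write 18  <struct: ADD busy until I2 writes@13>
5) issue 19, read 20, done 22, write 23  <struct: ADD busy until I4 writes@18>
6) issue 20, read 24, done 25, write 26  <RAW R2: wait I5 write@23>
7) issue 27, read 28, done 29, write 30  <struct: SHIFT busy until I6 writes@26>

cycle = 28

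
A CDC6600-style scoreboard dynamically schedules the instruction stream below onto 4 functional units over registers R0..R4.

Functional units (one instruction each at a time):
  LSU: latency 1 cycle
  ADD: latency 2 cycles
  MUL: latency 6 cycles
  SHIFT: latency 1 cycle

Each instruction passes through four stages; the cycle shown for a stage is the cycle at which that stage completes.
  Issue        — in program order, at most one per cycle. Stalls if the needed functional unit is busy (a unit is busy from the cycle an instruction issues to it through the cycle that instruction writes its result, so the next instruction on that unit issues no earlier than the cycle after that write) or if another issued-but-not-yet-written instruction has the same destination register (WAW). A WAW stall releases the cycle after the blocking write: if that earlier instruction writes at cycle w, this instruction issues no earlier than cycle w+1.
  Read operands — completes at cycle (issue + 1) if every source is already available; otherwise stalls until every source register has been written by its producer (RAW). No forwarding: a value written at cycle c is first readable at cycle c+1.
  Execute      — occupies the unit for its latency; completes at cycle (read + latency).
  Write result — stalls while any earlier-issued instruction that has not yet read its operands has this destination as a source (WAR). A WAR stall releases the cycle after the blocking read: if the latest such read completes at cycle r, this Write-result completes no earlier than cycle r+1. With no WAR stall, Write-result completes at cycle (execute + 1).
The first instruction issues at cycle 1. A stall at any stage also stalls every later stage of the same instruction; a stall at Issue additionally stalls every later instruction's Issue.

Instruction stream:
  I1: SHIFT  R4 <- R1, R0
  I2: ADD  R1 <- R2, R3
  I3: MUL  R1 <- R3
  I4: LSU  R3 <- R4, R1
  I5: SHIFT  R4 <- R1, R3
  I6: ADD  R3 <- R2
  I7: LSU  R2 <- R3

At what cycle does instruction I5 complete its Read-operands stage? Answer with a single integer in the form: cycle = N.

cycle 1: I1→SHIFT
cycle 2: I1 RO; I2→ADD
cycle 3: I1 EX; I2 RO
cycle 4: I1 WR R4
cycle 5: I2 EX
cycle 6: I2 WR R1
cycle 7: I3→MUL
cycle 8: I3 RO; I4→LSU
cycle 9: I5→SHIFT
cycle 14: I3 EX
cycle 15: I3 WR R1
cycle 16: I4 RO
cycle 17: I4 EX
cycle 18: I4 WR R3
cycle 19: I5 RO; I6→ADD
cycle 20: I5 EX; I6 RO; I7→LSU
cycle 21: I5 WR R4
cycle 22: I6 EX
cycle 23: I6 WR R3
cycle 24: I7 RO
cycle 25: I7 EX
cycle 26: I7 WR R2

cycle = 19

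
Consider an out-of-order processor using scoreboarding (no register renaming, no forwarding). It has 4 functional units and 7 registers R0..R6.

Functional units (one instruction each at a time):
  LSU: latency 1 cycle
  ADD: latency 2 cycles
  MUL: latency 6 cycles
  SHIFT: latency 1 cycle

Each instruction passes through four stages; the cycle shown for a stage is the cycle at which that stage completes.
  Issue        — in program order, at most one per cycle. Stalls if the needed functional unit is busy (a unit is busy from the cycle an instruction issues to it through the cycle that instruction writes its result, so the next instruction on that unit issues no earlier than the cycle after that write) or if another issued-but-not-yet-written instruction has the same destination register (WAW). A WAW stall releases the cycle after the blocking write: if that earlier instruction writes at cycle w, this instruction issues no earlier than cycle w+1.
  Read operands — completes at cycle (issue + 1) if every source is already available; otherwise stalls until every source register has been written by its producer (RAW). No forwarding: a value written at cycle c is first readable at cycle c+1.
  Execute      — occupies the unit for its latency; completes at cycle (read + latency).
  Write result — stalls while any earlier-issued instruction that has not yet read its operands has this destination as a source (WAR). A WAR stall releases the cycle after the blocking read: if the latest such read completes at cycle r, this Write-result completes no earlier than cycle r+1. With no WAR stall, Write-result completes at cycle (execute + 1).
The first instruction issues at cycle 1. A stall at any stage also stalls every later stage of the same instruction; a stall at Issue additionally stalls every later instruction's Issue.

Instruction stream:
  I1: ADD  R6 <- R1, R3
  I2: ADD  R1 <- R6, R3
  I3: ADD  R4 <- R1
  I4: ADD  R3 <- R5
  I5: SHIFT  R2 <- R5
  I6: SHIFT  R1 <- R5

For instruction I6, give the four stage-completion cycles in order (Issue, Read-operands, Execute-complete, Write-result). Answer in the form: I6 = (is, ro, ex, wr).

cycle 1: I1→ADD
cycle 2: I1 RO
cycle 4: I1 EX
cycle 5: I1 WR R6
cycle 6: I2→ADD
cycle 7: I2 RO
cycle 9: I2 EX
cycle 10: I2 WR R1
cycle 11: I3→ADD
cycle 12: I3 RO
cycle 14: I3 EX
cycle 15: I3 WR R4
cycle 16: I4→ADD
cycle 17: I4 RO · I5→SHIFT
cycle 18: I5 RO
cycle 19: I4 EX · I5 EX
cycle 20: I4 WR R3 · I5 WR R2
cycle 21: I6→SHIFT
cycle 22: I6 RO
cycle 23: I6 EX
cycle 24: I6 WR R1

I6 = (21, 22, 23, 24)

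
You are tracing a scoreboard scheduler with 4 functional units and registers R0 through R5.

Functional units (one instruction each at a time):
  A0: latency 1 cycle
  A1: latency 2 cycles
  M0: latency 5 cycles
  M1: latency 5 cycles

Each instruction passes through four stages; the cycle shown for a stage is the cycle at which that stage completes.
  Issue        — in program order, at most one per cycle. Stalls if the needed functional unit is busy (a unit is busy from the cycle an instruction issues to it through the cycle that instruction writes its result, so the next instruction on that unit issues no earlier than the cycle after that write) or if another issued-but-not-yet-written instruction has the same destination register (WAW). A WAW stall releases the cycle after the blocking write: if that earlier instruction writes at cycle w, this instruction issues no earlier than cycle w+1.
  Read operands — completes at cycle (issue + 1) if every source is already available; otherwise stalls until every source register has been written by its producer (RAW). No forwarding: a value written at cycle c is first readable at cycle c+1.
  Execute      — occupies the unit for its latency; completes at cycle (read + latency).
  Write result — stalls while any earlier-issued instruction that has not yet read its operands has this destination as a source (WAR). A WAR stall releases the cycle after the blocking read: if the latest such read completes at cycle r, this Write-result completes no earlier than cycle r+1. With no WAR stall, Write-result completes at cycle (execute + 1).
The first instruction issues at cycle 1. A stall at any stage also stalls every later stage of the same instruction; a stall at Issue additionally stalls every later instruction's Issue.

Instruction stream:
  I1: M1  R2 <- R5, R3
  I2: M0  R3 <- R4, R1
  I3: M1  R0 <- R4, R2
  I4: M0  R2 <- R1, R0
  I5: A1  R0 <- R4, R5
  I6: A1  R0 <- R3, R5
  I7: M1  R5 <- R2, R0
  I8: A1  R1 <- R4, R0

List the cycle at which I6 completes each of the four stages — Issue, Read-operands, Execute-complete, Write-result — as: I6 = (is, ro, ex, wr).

I6 = (22, 23, 25, 26)

  I1 | 1 | 2 | 7 | 8
  I2 | 2 | 3 | 8 | 9
  I3 | 9 | 10 | 15 | 16   struct: M1 busy until I1 writes@8
  I4 | 10 | 17 | 22 | 23   RAW R0: wait I3 write@16
  I5 | 17 | 18 | 20 | 21   WAW R0: wait I3 write@16
  I6 | 22 | 23 | 25 | 26   struct: A1 busy until I5 writes@21
  I7 | 23 | 27 | 32 | 33   RAW R0: wait I6 write@26
  I8 | 27 | 28 | 30 | 31   struct: A1 busy until I6 writes@26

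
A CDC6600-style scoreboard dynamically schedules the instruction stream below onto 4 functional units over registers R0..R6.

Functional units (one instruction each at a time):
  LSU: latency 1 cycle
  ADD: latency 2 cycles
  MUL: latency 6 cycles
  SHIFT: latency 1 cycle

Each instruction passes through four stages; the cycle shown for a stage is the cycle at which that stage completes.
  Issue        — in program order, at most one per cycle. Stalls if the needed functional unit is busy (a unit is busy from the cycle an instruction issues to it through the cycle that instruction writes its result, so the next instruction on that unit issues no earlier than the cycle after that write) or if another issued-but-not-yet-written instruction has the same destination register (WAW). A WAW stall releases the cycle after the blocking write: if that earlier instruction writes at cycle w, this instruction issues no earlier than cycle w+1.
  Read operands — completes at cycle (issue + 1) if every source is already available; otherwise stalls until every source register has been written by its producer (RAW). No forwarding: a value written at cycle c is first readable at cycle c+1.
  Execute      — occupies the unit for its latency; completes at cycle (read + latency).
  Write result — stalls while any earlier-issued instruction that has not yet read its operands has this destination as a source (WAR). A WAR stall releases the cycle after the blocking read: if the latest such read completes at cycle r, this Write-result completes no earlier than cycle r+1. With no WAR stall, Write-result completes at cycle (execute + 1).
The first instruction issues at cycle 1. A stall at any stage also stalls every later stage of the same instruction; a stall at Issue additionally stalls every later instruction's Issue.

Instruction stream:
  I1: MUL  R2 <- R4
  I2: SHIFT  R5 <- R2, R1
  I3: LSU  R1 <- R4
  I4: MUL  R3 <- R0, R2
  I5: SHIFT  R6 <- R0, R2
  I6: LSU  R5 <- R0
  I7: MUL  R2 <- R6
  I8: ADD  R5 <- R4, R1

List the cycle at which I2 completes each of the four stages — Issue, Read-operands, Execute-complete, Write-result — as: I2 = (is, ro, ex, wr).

I1 -> (1, 2, 8, 9)
I2 -> (2, 10, 11, 12)  // RAW R2: wait I1 write@9
I3 -> (3, 4, 5, 11)  // WAR R1: wait I2 read@10
I4 -> (10, 11, 17, 18)  // struct: MUL busy until I1 writes@9
I5 -> (13, 14, 15, 16)  // struct: SHIFT busy until I2 writes@12
I6 -> (14, 15, 16, 17)
I7 -> (19, 20, 26, 27)  // struct: MUL busy until I4 writes@18
I8 -> (20, 21, 23, 24)

I2 = (2, 10, 11, 12)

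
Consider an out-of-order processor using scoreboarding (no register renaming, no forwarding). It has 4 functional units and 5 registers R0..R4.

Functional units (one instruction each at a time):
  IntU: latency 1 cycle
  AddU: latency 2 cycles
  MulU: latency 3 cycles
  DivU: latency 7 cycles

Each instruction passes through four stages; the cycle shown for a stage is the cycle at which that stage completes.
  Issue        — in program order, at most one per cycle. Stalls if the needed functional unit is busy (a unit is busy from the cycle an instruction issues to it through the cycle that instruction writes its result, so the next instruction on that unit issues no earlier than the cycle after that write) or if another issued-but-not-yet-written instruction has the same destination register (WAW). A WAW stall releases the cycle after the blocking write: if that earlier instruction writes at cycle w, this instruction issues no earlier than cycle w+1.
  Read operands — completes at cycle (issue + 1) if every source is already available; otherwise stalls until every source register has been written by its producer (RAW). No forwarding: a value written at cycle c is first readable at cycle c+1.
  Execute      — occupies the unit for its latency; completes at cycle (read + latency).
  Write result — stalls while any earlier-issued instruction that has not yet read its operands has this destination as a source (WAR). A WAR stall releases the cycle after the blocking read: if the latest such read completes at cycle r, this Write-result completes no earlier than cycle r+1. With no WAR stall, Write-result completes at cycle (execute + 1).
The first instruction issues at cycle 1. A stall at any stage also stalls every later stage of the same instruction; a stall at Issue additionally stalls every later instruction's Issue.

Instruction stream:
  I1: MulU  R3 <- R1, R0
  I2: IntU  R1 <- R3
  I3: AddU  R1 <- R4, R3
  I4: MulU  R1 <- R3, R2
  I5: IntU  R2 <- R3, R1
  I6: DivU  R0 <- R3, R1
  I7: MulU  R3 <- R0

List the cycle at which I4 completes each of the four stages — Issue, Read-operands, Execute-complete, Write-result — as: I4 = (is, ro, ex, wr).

I4 = (15, 16, 19, 20)

c1: I1 issues→MulU
c2: I1 reads | I2 issues→IntU
c5: I1 exec-done
c6: I1 writes R3
c7: I2 reads
c8: I2 exec-done
c9: I2 writes R1
c10: I3 issues→AddU
c11: I3 reads
c13: I3 exec-done
c14: I3 writes R1
c15: I4 issues→MulU
c16: I4 reads | I5 issues→IntU
c17: I6 issues→DivU
c19: I4 exec-done
c20: I4 writes R1
c21: I5 reads | I6 reads | I7 issues→MulU
c22: I5 exec-done
c23: I5 writes R2
c28: I6 exec-done
c29: I6 writes R0
c30: I7 reads
c33: I7 exec-done
c34: I7 writes R3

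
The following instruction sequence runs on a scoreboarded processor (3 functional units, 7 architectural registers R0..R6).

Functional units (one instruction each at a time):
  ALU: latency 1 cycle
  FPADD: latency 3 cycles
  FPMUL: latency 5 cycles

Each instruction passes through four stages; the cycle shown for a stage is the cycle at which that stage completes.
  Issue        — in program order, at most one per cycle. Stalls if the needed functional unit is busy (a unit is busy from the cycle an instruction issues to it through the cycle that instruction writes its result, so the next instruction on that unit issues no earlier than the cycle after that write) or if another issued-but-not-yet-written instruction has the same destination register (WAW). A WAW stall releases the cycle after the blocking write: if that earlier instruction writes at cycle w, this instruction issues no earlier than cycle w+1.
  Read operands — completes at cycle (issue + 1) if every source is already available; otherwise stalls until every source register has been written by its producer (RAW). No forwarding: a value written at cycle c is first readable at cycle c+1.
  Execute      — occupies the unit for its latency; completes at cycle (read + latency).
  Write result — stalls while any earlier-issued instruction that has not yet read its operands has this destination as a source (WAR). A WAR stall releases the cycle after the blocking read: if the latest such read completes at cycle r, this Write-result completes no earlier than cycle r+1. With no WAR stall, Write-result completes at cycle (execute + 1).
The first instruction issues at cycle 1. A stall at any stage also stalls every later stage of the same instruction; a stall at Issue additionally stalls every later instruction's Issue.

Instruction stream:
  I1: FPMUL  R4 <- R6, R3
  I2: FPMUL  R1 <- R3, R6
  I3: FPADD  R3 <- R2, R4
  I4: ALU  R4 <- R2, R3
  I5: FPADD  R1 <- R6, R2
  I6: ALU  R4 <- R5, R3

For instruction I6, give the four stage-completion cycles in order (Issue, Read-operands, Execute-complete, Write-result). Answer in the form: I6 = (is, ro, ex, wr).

cycle 1: issue I1 (FPMUL)
cycle 2: I1 read-ops
cycle 7: I1 finished on FPMUL
cycle 8: I1→R4
cycle 9: issue I2 (FPMUL)
cycle 10: I2 read-ops; issue I3 (FPADD)
cycle 11: I3 read-ops; issue I4 (ALU)
cycle 14: I3 finished on FPADD
cycle 15: I2 finished on FPMUL; I3→R3
cycle 16: I2→R1; I4 read-ops
cycle 17: I4 finished on ALU; issue I5 (FPADD)
cycle 18: I4→R4; I5 read-ops
cycle 19: issue I6 (ALU)
cycle 20: I6 read-ops
cycle 21: I5 finished on FPADD; I6 finished on ALU
cycle 22: I5→R1; I6→R4

I6 = (19, 20, 21, 22)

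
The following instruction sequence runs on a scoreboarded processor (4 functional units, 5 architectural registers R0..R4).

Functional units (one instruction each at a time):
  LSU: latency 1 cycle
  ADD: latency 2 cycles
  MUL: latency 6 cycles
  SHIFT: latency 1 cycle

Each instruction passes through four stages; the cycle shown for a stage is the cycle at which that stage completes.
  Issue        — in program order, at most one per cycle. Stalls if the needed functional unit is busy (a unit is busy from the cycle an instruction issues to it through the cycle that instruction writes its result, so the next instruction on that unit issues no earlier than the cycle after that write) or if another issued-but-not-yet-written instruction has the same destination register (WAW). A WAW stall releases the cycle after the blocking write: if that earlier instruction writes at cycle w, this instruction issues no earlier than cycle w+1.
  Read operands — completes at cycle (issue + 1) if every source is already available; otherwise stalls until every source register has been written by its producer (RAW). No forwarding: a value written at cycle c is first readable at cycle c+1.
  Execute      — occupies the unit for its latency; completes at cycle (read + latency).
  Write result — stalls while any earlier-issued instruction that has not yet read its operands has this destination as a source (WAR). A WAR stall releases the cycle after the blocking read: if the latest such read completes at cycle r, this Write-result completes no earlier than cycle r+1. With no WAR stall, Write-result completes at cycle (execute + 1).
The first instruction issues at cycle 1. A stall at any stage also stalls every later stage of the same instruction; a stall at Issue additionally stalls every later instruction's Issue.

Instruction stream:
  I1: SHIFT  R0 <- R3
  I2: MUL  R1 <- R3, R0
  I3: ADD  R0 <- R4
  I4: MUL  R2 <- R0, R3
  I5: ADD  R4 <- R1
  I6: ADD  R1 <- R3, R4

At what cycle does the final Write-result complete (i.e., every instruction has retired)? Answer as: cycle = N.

cycle = 23

I1: IS=1 RO=2 EX=3 WR=4
I2: IS=2 RO=5 EX=11 WR=12  [RAW R0: wait I1 write@4]
I3: IS=5 RO=6 EX=8 WR=9  [WAW R0: wait I1 write@4]
I4: IS=13 RO=14 EX=20 WR=21  [struct: MUL busy until I2 writes@12]
I5: IS=14 RO=15 EX=17 WR=18
I6: IS=19 RO=20 EX=22 WR=23  [struct: ADD busy until I5 writes@18]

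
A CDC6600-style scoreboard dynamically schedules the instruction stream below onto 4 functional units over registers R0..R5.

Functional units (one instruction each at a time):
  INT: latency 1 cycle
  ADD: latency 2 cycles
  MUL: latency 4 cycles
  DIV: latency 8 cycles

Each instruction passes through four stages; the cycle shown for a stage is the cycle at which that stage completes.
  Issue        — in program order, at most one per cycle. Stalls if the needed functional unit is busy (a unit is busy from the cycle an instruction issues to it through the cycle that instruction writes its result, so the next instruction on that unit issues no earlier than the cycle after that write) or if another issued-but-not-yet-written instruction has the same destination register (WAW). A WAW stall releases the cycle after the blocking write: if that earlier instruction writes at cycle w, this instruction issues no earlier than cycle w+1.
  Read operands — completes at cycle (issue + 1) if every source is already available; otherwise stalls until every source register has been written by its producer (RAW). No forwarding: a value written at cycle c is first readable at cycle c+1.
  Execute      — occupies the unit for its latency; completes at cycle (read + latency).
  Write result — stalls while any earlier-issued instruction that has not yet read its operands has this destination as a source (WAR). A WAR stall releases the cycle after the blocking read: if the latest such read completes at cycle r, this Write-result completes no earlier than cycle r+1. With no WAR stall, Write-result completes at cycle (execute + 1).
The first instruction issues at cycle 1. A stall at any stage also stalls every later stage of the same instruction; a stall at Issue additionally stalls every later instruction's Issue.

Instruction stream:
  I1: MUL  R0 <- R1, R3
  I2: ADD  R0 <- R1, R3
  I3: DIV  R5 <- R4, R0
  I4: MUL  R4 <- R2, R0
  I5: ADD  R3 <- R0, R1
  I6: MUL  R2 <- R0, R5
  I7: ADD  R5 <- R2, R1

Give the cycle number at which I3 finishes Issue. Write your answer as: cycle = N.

cycle 1: I1 dispatched to MUL
cycle 2: I1 operands ready
cycle 6: I1 complete
cycle 7: R0←I1
cycle 8: I2 dispatched to ADD
cycle 9: I2 operands ready · I3 dispatched to DIV
cycle 10: I4 dispatched to MUL
cycle 11: I2 complete
cycle 12: R0←I2
cycle 13: I3 operands ready · I4 operands ready · I5 dispatched to ADD
cycle 14: I5 operands ready
cycle 16: I5 complete
cycle 17: I4 complete · R3←I5
cycle 18: R4←I4
cycle 19: I6 dispatched to MUL
cycle 21: I3 complete
cycle 22: R5←I3
cycle 23: I6 operands ready · I7 dispatched to ADD
cycle 27: I6 complete
cycle 28: R2←I6
cycle 29: I7 operands ready
cycle 31: I7 complete
cycle 32: R5←I7

cycle = 9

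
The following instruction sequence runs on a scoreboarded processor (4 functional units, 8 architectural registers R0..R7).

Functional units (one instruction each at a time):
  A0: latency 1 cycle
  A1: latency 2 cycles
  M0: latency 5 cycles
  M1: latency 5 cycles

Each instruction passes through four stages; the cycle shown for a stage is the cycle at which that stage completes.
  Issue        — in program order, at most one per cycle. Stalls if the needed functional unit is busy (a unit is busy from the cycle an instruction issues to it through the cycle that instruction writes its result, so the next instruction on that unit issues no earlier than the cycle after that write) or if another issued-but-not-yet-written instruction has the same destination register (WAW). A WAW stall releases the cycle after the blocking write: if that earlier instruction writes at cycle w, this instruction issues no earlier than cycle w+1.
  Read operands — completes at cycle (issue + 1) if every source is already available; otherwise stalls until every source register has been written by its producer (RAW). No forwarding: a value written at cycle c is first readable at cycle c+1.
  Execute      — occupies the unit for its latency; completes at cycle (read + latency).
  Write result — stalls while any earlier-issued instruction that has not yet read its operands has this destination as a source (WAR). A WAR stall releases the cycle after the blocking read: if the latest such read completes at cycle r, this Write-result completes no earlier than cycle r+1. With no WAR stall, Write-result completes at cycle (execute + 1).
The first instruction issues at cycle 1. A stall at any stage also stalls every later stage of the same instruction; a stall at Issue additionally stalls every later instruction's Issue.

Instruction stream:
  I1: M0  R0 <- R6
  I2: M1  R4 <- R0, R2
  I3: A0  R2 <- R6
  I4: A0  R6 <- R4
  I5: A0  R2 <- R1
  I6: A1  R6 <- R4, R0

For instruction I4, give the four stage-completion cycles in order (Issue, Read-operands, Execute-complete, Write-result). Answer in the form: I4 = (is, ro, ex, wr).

c1: I1 dispatched to M0
c2: I1 operands ready · I2 dispatched to M1
c3: I3 dispatched to A0
c4: I3 operands ready
c5: I3 complete
c7: I1 complete
c8: R0←I1
c9: I2 operands ready
c10: R2←I3
c11: I4 dispatched to A0
c14: I2 complete
c15: R4←I2
c16: I4 operands ready
c17: I4 complete
c18: R6←I4
c19: I5 dispatched to A0
c20: I5 operands ready · I6 dispatched to A1
c21: I5 complete · I6 operands ready
c22: R2←I5
c23: I6 complete
c24: R6←I6

I4 = (11, 16, 17, 18)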